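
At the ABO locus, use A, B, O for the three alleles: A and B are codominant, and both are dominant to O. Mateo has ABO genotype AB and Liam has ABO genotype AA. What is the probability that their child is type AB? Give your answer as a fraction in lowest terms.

ABO cross AB × AA → offspring phenotypes: 1/2 A, 1/2 AB.
So P(type AB) = 1/2.

1/2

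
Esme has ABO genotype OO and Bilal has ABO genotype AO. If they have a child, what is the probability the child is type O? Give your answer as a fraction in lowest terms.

1/2

ABO cross OO × AO → offspring phenotypes: 1/2 O, 1/2 A.
So P(type O) = 1/2.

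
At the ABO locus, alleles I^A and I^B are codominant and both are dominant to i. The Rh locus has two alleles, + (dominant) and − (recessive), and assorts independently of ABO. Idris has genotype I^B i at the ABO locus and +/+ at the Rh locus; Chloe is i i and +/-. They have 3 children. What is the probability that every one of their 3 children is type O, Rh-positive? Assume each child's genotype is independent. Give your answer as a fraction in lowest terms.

1/8

ABO cross I^B i × i i → 1/2 O, 1/2 B.
Rh cross +/+ × +/- → 1 Rh+; so P(type O, Rh-positive) = 1/2 × 1 = 1/2 per child.
All 3 independent: (1/2)^3 = 1/8.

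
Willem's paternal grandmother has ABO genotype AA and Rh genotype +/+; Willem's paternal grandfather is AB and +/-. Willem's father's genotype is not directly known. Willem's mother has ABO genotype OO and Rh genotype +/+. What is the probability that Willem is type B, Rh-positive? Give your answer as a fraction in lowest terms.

Willem's father's ABO genotype from AA × AB: 1/2 AA, 1/2 AB.
Crossing each possibility with the mother OO and summing P(type B): 1/2·0 + 1/2·1/2 = 1/4.
Similarly for Rh via the father's Rh distribution: P(Rh+) = 1.
Independent loci: 1/4 × 1 = 1/4.

1/4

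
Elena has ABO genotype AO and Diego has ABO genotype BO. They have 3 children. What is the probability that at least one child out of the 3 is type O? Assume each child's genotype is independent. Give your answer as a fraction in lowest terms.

37/64

ABO cross AO × BO → 1/4 O, 1/4 A, 1/4 B, 1/4 AB.
So P(type O) = 1/4 per child.
P(none) = (3/4)^3 = 27/64; P(at least one) = 1 − 27/64 = 37/64.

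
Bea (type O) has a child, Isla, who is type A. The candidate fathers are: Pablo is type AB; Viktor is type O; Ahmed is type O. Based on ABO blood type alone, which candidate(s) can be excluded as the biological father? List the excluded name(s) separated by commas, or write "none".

Viktor, Ahmed

A candidate is excluded only if no genotype consistent with his phenotype could produce a type A child with a type O mother.
Viktor (type O): no genotype consistent with that phenotype can produce a type-A child with a type-O mother.
Ahmed (type O): no genotype consistent with that phenotype can produce a type-A child with a type-O mother.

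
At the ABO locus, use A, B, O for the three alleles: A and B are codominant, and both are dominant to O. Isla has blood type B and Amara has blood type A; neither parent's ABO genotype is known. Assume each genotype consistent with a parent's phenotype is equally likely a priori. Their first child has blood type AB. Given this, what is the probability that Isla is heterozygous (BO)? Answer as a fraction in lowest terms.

Possible genotypes: Isla ∈ {BB, BO}; Amara ∈ {AA, AO}.
Weight each parental genotype pair by prior × P(type-AB child):
  BB × AA: posterior weight 4/9.
  BB × AO: posterior weight 2/9.
  BO × AA: posterior weight 2/9.
  BO × AO: posterior weight 1/9.
Sum the posterior weight over pairs where Isla is BO: 1/3.

1/3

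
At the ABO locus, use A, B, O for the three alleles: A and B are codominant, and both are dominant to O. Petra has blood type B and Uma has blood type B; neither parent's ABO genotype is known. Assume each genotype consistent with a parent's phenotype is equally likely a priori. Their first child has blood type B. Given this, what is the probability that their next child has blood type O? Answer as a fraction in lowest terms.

Possible genotypes: Petra ∈ {BB, BO}; Uma ∈ {BB, BO}.
Weight each parental genotype pair by prior × P(type-B child):
  BB × BB: posterior weight 4/15; P(next child type O) = 0.
  BB × BO: posterior weight 4/15; P(next child type O) = 0.
  BO × BB: posterior weight 4/15; P(next child type O) = 0.
  BO × BO: posterior weight 1/5; P(next child type O) = 1/4.
Weighted sum = 1/20.

1/20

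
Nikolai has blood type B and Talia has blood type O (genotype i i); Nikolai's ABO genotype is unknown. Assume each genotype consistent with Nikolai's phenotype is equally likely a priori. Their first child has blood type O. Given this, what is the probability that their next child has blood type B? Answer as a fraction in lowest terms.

Possible genotypes: Nikolai ∈ {I^B I^B, I^B i}; Talia ∈ {i i}.
Weight each parental genotype pair by prior × P(type-O child):
  I^B i × i i: posterior weight 1; P(next child type B) = 1/2.
Weighted sum = 1/2.

1/2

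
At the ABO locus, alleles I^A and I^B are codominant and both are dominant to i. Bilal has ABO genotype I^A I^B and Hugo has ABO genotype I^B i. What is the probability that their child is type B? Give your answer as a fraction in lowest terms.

ABO cross I^A I^B × I^B i → offspring phenotypes: 1/4 A, 1/2 B, 1/4 AB.
So P(type B) = 1/2.

1/2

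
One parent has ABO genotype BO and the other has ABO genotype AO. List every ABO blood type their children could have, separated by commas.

O, A, B, AB

Gametes from BO × AO give offspring ABO genotypes AB, AO, BO, OO, i.e. phenotypes O, A, B, AB.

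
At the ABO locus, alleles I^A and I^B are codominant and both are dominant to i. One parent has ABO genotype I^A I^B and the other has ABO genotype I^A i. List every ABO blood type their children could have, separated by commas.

Gametes from I^A I^B × I^A i give offspring ABO genotypes I^A I^A, I^A I^B, I^A i, I^B i, i.e. phenotypes A, B, AB.

A, B, AB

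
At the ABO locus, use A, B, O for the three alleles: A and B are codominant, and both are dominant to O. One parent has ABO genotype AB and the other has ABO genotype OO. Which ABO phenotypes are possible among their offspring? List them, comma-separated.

A, B

Gametes from AB × OO give offspring ABO genotypes AO, BO, i.e. phenotypes A, B.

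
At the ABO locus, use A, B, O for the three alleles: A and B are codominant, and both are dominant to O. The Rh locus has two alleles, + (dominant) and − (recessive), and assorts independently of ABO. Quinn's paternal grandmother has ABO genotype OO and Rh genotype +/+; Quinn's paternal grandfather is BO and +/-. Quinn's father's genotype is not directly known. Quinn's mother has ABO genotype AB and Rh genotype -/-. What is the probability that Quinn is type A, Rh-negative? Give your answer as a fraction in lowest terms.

Quinn's father's ABO genotype from OO × BO: 1/2 BO, 1/2 OO.
Crossing each possibility with the mother AB and summing P(type A): 1/2·1/4 + 1/2·1/2 = 3/8.
Similarly for Rh via the father's Rh distribution: P(Rh-) = 1/4.
Independent loci: 3/8 × 1/4 = 3/32.

3/32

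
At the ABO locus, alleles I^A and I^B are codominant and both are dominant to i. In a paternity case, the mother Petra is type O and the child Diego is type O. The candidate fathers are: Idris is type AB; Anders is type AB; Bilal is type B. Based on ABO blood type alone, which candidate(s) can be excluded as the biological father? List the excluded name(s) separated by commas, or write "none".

A candidate is excluded only if no genotype consistent with his phenotype could produce a type O child with a type O mother.
Idris (type AB): no genotype consistent with that phenotype can produce a type-O child with a type-O mother.
Anders (type AB): no genotype consistent with that phenotype can produce a type-O child with a type-O mother.

Idris, Anders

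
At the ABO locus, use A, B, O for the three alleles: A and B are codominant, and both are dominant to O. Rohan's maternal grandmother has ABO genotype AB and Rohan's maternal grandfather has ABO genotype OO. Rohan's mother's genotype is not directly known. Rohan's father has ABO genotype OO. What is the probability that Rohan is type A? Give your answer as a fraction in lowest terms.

Rohan's mother's ABO genotype from AB × OO: 1/2 AO, 1/2 BO.
Crossing each possibility with the father OO and summing P(type A): 1/2·1/2 + 1/2·0 = 1/4.

1/4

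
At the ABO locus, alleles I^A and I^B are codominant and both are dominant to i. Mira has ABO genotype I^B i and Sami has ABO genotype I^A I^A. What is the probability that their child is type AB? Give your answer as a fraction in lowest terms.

1/2

ABO cross I^B i × I^A I^A → offspring phenotypes: 1/2 A, 1/2 AB.
So P(type AB) = 1/2.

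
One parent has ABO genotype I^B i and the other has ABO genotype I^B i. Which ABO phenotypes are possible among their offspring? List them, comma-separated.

O, B

Gametes from I^B i × I^B i give offspring ABO genotypes I^B I^B, I^B i, i i, i.e. phenotypes O, B.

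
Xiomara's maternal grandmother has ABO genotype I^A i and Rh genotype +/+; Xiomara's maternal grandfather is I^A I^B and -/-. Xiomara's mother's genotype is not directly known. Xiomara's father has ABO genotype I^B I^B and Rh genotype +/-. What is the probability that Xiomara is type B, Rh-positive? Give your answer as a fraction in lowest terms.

3/8

Xiomara's mother's ABO genotype from I^A i × I^A I^B: 1/4 I^A I^A, 1/4 I^A I^B, 1/4 I^A i, 1/4 I^B i.
Crossing each possibility with the father I^B I^B and summing P(type B): 1/4·0 + 1/4·1/2 + 1/4·1/2 + 1/4·1 = 1/2.
Similarly for Rh via the mother's Rh distribution: P(Rh+) = 3/4.
Independent loci: 1/2 × 3/4 = 3/8.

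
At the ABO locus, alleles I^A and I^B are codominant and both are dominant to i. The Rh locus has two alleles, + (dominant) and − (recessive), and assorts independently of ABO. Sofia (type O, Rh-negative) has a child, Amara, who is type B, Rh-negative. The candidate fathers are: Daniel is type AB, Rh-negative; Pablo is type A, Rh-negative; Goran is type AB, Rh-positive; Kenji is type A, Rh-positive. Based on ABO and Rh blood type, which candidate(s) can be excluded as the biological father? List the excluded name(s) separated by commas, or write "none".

A candidate is excluded only if no genotype consistent with his phenotype could produce a type B, Rh-negative child with a type O, Rh-negative mother.
Pablo (type A, Rh-): no genotype consistent with that phenotype can produce a type-B Rh- child with a type-O mother.
Kenji (type A, Rh+): no genotype consistent with that phenotype can produce a type-B Rh- child with a type-O mother.

Pablo, Kenji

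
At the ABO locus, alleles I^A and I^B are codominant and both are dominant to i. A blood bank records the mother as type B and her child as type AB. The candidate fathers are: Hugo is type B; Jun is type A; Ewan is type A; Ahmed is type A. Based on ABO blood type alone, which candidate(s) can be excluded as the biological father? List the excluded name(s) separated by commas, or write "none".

A candidate is excluded only if no genotype consistent with his phenotype could produce a type AB child with a type B mother.
Hugo (type B): no genotype consistent with that phenotype can produce a type-AB child with a type-B mother.

Hugo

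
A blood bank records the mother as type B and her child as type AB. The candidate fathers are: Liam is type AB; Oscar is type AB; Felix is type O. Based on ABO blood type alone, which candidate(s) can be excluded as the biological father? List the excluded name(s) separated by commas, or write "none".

A candidate is excluded only if no genotype consistent with his phenotype could produce a type AB child with a type B mother.
Felix (type O): no genotype consistent with that phenotype can produce a type-AB child with a type-B mother.

Felix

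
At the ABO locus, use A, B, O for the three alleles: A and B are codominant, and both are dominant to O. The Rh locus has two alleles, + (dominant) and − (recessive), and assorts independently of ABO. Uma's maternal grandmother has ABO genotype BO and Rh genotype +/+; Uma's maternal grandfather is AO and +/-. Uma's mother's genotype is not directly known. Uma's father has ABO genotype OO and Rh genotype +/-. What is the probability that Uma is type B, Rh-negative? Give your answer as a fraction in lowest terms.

Uma's mother's ABO genotype from BO × AO: 1/4 AB, 1/4 AO, 1/4 BO, 1/4 OO.
Crossing each possibility with the father OO and summing P(type B): 1/4·1/2 + 1/4·0 + 1/4·1/2 + 1/4·0 = 1/4.
Similarly for Rh via the mother's Rh distribution: P(Rh-) = 1/8.
Independent loci: 1/4 × 1/8 = 1/32.

1/32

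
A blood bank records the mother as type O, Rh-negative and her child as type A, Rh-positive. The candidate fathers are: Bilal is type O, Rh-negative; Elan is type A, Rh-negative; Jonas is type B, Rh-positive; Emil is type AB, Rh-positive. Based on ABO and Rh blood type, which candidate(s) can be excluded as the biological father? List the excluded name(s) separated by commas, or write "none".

A candidate is excluded only if no genotype consistent with his phenotype could produce a type A, Rh-positive child with a type O, Rh-negative mother.
Bilal (type O, Rh-): no genotype consistent with that phenotype can produce a type-A Rh+ child with a type-O mother.
Elan (type A, Rh-): no genotype consistent with that phenotype can produce a type-A Rh+ child with a type-O mother.
Jonas (type B, Rh+): no genotype consistent with that phenotype can produce a type-A Rh+ child with a type-O mother.

Bilal, Elan, Jonas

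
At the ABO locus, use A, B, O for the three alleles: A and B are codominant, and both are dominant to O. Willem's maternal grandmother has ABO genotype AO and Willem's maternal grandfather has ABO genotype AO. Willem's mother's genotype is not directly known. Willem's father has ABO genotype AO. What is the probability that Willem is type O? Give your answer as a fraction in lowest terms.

1/4

Willem's mother's ABO genotype from AO × AO: 1/4 AA, 1/2 AO, 1/4 OO.
Crossing each possibility with the father AO and summing P(type O): 1/4·0 + 1/2·1/4 + 1/4·1/2 = 1/4.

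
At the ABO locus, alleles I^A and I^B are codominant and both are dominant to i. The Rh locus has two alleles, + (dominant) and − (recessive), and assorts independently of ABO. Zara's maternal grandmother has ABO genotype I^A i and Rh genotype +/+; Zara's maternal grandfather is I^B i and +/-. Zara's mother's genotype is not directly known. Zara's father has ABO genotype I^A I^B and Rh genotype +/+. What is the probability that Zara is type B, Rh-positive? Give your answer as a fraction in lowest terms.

Zara's mother's ABO genotype from I^A i × I^B i: 1/4 I^A I^B, 1/4 I^A i, 1/4 I^B i, 1/4 i i.
Crossing each possibility with the father I^A I^B and summing P(type B): 1/4·1/4 + 1/4·1/4 + 1/4·1/2 + 1/4·1/2 = 3/8.
Similarly for Rh via the mother's Rh distribution: P(Rh+) = 1.
Independent loci: 3/8 × 1 = 3/8.

3/8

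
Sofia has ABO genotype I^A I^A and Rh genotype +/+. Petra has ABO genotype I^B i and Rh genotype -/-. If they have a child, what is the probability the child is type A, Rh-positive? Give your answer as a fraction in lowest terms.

ABO cross I^A I^A × I^B i → offspring phenotypes: 1/2 A, 1/2 AB.
Rh cross +/+ × -/- → 1 Rh+.
Independent loci: P(type A, Rh-positive) = 1/2 × 1 = 1/2.

1/2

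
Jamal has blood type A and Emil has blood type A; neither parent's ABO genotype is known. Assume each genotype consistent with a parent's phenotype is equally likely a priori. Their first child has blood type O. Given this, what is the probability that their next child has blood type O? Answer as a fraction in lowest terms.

Possible genotypes: Jamal ∈ {AA, AO}; Emil ∈ {AA, AO}.
Weight each parental genotype pair by prior × P(type-O child):
  AO × AO: posterior weight 1; P(next child type O) = 1/4.
Weighted sum = 1/4.

1/4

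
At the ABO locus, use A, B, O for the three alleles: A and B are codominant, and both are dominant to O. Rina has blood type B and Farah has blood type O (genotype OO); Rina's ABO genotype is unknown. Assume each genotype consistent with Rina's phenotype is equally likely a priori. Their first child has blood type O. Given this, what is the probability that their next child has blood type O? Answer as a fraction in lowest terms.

1/2

Possible genotypes: Rina ∈ {BB, BO}; Farah ∈ {OO}.
Weight each parental genotype pair by prior × P(type-O child):
  BO × OO: posterior weight 1; P(next child type O) = 1/2.
Weighted sum = 1/2.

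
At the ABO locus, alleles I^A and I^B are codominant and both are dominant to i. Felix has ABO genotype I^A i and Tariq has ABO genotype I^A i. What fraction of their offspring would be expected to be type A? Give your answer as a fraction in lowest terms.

ABO cross I^A i × I^A i → offspring phenotypes: 1/4 O, 3/4 A.
So P(type A) = 3/4.

3/4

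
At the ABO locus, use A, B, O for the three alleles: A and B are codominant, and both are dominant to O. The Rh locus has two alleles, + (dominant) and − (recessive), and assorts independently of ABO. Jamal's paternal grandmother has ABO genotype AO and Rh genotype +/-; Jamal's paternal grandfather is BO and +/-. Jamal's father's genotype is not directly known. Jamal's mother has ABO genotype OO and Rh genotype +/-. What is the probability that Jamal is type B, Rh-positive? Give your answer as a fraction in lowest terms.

Jamal's father's ABO genotype from AO × BO: 1/4 AB, 1/4 AO, 1/4 BO, 1/4 OO.
Crossing each possibility with the mother OO and summing P(type B): 1/4·1/2 + 1/4·0 + 1/4·1/2 + 1/4·0 = 1/4.
Similarly for Rh via the father's Rh distribution: P(Rh+) = 3/4.
Independent loci: 1/4 × 3/4 = 3/16.

3/16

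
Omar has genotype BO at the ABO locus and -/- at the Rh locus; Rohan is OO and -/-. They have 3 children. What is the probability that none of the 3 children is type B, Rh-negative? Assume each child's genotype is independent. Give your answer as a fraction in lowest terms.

ABO cross BO × OO → 1/2 O, 1/2 B.
Rh cross -/- × -/- → 1 Rh-; so P(type B, Rh-negative) = 1/2 × 1 = 1/2 per child.
P(not type B, Rh-negative) = 1/2 for one child; (1/2)^3 = 1/8.

1/8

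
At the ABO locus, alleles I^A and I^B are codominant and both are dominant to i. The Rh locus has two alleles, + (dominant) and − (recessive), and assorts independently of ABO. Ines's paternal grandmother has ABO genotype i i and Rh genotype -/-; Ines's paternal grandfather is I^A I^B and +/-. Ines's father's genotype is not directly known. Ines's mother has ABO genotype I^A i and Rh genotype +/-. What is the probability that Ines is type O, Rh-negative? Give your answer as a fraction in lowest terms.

3/32

Ines's father's ABO genotype from i i × I^A I^B: 1/2 I^A i, 1/2 I^B i.
Crossing each possibility with the mother I^A i and summing P(type O): 1/2·1/4 + 1/2·1/4 = 1/4.
Similarly for Rh via the father's Rh distribution: P(Rh-) = 3/8.
Independent loci: 1/4 × 3/8 = 3/32.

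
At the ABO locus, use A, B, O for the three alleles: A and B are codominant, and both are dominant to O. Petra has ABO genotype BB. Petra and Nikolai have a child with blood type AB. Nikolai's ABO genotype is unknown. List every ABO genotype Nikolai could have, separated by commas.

AA, AB, AO

For each candidate genotype of Nikolai, check whether crossing it with BB can produce every observed child phenotype.
  AA → possible child types {AB} ✓
  AB → possible child types {B, AB} ✓
  AO → possible child types {B, AB} ✓
  BB → possible child types {B} ✗
  BO → possible child types {B} ✗
  OO → possible child types {B} ✗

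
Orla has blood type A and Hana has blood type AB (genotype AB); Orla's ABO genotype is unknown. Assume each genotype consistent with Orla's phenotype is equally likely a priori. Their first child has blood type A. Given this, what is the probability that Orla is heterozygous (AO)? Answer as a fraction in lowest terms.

1/2

Possible genotypes: Orla ∈ {AA, AO}; Hana ∈ {AB}.
Weight each parental genotype pair by prior × P(type-A child):
  AA × AB: posterior weight 1/2.
  AO × AB: posterior weight 1/2.
Sum the posterior weight over pairs where Orla is AO: 1/2.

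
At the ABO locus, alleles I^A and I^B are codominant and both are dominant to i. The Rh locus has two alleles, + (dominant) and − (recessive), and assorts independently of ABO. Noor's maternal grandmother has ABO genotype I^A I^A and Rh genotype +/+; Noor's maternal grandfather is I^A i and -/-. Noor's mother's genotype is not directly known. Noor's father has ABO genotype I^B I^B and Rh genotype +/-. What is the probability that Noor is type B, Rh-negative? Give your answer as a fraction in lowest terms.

1/16

Noor's mother's ABO genotype from I^A I^A × I^A i: 1/2 I^A I^A, 1/2 I^A i.
Crossing each possibility with the father I^B I^B and summing P(type B): 1/2·0 + 1/2·1/2 = 1/4.
Similarly for Rh via the mother's Rh distribution: P(Rh-) = 1/4.
Independent loci: 1/4 × 1/4 = 1/16.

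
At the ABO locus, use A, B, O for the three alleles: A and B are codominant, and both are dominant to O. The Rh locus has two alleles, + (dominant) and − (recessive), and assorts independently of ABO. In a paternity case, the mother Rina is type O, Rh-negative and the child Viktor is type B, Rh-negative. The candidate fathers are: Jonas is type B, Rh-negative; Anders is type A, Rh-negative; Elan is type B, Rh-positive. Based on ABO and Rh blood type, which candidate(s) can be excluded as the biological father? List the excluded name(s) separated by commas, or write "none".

Anders

A candidate is excluded only if no genotype consistent with his phenotype could produce a type B, Rh-negative child with a type O, Rh-negative mother.
Anders (type A, Rh-): no genotype consistent with that phenotype can produce a type-B Rh- child with a type-O mother.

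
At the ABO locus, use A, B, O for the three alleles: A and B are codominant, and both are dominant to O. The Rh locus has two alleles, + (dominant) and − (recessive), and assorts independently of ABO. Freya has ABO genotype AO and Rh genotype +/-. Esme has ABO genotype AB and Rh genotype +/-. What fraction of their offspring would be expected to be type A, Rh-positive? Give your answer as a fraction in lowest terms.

ABO cross AO × AB → offspring phenotypes: 1/2 A, 1/4 B, 1/4 AB.
Rh cross +/- × +/- → 3/4 Rh+, 1/4 Rh-.
Independent loci: P(type A, Rh-positive) = 1/2 × 3/4 = 3/8.

3/8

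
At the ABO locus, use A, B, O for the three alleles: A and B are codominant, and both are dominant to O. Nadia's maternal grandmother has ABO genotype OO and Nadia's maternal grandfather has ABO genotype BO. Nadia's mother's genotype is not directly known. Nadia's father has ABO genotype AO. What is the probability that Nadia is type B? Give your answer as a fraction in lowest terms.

1/8

Nadia's mother's ABO genotype from OO × BO: 1/2 BO, 1/2 OO.
Crossing each possibility with the father AO and summing P(type B): 1/2·1/4 + 1/2·0 = 1/8.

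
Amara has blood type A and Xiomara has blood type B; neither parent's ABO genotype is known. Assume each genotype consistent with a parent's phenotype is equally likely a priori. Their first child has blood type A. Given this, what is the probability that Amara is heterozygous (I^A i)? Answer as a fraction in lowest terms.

Possible genotypes: Amara ∈ {I^A I^A, I^A i}; Xiomara ∈ {I^B I^B, I^B i}.
Weight each parental genotype pair by prior × P(type-A child):
  I^A I^A × I^B i: posterior weight 2/3.
  I^A i × I^B i: posterior weight 1/3.
Sum the posterior weight over pairs where Amara is I^A i: 1/3.

1/3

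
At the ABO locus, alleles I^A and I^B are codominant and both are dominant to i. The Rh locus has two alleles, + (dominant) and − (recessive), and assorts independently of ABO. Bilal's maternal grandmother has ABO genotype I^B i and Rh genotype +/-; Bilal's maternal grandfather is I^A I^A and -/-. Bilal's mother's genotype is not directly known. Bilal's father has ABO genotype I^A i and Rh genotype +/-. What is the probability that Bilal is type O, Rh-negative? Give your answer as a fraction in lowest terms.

Bilal's mother's ABO genotype from I^B i × I^A I^A: 1/2 I^A I^B, 1/2 I^A i.
Crossing each possibility with the father I^A i and summing P(type O): 1/2·0 + 1/2·1/4 = 1/8.
Similarly for Rh via the mother's Rh distribution: P(Rh-) = 3/8.
Independent loci: 1/8 × 3/8 = 3/64.

3/64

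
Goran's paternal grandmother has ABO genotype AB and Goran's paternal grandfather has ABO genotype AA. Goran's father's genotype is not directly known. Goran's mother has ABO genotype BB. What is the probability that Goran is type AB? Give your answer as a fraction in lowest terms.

Goran's father's ABO genotype from AB × AA: 1/2 AA, 1/2 AB.
Crossing each possibility with the mother BB and summing P(type AB): 1/2·1 + 1/2·1/2 = 3/4.

3/4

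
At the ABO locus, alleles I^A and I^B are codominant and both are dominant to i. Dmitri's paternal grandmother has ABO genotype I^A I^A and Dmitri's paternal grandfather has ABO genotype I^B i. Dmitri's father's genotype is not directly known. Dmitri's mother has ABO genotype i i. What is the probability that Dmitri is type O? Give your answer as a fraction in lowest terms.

1/4

Dmitri's father's ABO genotype from I^A I^A × I^B i: 1/2 I^A I^B, 1/2 I^A i.
Crossing each possibility with the mother i i and summing P(type O): 1/2·0 + 1/2·1/2 = 1/4.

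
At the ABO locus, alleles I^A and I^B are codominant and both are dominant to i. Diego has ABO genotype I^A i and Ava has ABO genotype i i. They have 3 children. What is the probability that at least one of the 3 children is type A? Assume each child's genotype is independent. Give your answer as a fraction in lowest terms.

7/8

ABO cross I^A i × i i → 1/2 O, 1/2 A.
So P(type A) = 1/2 per child.
P(none) = (1/2)^3 = 1/8; P(at least one) = 1 − 1/8 = 7/8.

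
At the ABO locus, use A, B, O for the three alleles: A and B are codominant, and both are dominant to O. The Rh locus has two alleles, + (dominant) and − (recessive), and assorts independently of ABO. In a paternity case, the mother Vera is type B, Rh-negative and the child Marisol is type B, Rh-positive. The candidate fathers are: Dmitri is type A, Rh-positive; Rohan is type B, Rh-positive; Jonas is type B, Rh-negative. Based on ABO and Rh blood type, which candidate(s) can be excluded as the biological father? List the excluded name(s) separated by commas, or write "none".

Jonas

A candidate is excluded only if no genotype consistent with his phenotype could produce a type B, Rh-positive child with a type B, Rh-negative mother.
Jonas (type B, Rh-): no genotype consistent with that phenotype can produce a type-B Rh+ child with a type-B mother.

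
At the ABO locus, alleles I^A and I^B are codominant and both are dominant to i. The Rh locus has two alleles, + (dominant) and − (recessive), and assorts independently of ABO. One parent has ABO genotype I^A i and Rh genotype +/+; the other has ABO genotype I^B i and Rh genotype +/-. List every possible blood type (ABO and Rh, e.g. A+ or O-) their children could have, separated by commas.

Gametes from I^A i × I^B i give offspring ABO genotypes I^A I^B, I^A i, I^B i, i i, i.e. phenotypes O, A, B, AB.
Rh cross +/+ × +/- → phenotypes Rh+.
Combining independently: O+, A+, B+, AB+.

O+, A+, B+, AB+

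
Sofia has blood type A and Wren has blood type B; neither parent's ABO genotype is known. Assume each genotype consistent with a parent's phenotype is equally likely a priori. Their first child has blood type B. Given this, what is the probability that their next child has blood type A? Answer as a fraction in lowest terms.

Possible genotypes: Sofia ∈ {I^A I^A, I^A i}; Wren ∈ {I^B I^B, I^B i}.
Weight each parental genotype pair by prior × P(type-B child):
  I^A i × I^B I^B: posterior weight 2/3; P(next child type A) = 0.
  I^A i × I^B i: posterior weight 1/3; P(next child type A) = 1/4.
Weighted sum = 1/12.

1/12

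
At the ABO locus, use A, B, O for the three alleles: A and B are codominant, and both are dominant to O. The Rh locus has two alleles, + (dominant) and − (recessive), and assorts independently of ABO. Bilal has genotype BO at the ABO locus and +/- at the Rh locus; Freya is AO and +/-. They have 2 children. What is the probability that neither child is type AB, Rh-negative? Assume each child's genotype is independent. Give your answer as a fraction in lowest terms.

ABO cross BO × AO → 1/4 O, 1/4 A, 1/4 B, 1/4 AB.
Rh cross +/- × +/- → 3/4 Rh+, 1/4 Rh-; so P(type AB, Rh-negative) = 1/4 × 1/4 = 1/16 per child.
P(not type AB, Rh-negative) = 15/16 for one child; (15/16)^2 = 225/256.

225/256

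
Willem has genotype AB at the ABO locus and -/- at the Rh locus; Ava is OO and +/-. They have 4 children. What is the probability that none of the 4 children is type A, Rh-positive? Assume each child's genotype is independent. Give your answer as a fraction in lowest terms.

81/256

ABO cross AB × OO → 1/2 A, 1/2 B.
Rh cross -/- × +/- → 1/2 Rh+, 1/2 Rh-; so P(type A, Rh-positive) = 1/2 × 1/2 = 1/4 per child.
P(not type A, Rh-positive) = 3/4 for one child; (3/4)^4 = 81/256.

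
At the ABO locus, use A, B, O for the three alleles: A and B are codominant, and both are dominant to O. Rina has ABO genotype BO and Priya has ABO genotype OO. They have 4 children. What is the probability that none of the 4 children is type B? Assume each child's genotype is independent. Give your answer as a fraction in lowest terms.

1/16

ABO cross BO × OO → 1/2 O, 1/2 B.
So P(type B) = 1/2 per child.
P(not type B) = 1/2 for one child; (1/2)^4 = 1/16.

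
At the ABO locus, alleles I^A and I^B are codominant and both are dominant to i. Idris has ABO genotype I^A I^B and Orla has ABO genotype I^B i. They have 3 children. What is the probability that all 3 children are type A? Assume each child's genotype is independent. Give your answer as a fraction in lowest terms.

ABO cross I^A I^B × I^B i → 1/4 A, 1/2 B, 1/4 AB.
So P(type A) = 1/4 per child.
All 3 independent: (1/4)^3 = 1/64.

1/64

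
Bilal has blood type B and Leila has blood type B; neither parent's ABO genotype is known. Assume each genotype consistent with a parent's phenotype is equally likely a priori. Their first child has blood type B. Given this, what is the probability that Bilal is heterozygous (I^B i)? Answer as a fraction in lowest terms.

Possible genotypes: Bilal ∈ {I^B I^B, I^B i}; Leila ∈ {I^B I^B, I^B i}.
Weight each parental genotype pair by prior × P(type-B child):
  I^B I^B × I^B I^B: posterior weight 4/15.
  I^B I^B × I^B i: posterior weight 4/15.
  I^B i × I^B I^B: posterior weight 4/15.
  I^B i × I^B i: posterior weight 1/5.
Sum the posterior weight over pairs where Bilal is I^B i: 7/15.

7/15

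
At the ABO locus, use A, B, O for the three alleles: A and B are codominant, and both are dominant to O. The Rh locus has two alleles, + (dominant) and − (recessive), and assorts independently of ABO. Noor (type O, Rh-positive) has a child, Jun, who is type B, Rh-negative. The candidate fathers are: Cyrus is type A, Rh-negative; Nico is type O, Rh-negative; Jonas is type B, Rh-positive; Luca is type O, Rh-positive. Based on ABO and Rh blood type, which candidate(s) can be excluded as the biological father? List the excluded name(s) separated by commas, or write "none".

A candidate is excluded only if no genotype consistent with his phenotype could produce a type B, Rh-negative child with a type O, Rh-positive mother.
Cyrus (type A, Rh-): no genotype consistent with that phenotype can produce a type-B Rh- child with a type-O mother.
Nico (type O, Rh-): no genotype consistent with that phenotype can produce a type-B Rh- child with a type-O mother.
Luca (type O, Rh+): no genotype consistent with that phenotype can produce a type-B Rh- child with a type-O mother.

Cyrus, Nico, Luca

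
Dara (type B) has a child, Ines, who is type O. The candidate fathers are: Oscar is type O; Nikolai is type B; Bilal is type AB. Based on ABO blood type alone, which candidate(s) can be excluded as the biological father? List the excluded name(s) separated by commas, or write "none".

A candidate is excluded only if no genotype consistent with his phenotype could produce a type O child with a type B mother.
Bilal (type AB): no genotype consistent with that phenotype can produce a type-O child with a type-B mother.

Bilal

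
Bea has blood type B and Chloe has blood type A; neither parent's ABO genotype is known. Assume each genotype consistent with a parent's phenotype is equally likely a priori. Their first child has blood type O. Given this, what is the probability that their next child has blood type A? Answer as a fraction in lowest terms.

Possible genotypes: Bea ∈ {I^B I^B, I^B i}; Chloe ∈ {I^A I^A, I^A i}.
Weight each parental genotype pair by prior × P(type-O child):
  I^B i × I^A i: posterior weight 1; P(next child type A) = 1/4.
Weighted sum = 1/4.

1/4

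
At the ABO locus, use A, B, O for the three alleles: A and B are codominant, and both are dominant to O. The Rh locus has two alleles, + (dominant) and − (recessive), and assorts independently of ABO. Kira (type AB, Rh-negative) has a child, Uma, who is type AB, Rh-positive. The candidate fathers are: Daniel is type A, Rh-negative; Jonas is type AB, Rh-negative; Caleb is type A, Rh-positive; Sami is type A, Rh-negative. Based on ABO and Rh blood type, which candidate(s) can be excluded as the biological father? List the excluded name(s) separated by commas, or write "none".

A candidate is excluded only if no genotype consistent with his phenotype could produce a type AB, Rh-positive child with a type AB, Rh-negative mother.
Daniel (type A, Rh-): no genotype consistent with that phenotype can produce a type-AB Rh+ child with a type-AB mother.
Jonas (type AB, Rh-): no genotype consistent with that phenotype can produce a type-AB Rh+ child with a type-AB mother.
Sami (type A, Rh-): no genotype consistent with that phenotype can produce a type-AB Rh+ child with a type-AB mother.

Daniel, Jonas, Sami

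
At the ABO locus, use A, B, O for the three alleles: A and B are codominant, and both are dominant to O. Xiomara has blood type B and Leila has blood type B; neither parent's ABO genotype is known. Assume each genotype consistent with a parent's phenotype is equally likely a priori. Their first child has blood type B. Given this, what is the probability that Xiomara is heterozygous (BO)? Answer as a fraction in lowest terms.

Possible genotypes: Xiomara ∈ {BB, BO}; Leila ∈ {BB, BO}.
Weight each parental genotype pair by prior × P(type-B child):
  BB × BB: posterior weight 4/15.
  BB × BO: posterior weight 4/15.
  BO × BB: posterior weight 4/15.
  BO × BO: posterior weight 1/5.
Sum the posterior weight over pairs where Xiomara is BO: 7/15.

7/15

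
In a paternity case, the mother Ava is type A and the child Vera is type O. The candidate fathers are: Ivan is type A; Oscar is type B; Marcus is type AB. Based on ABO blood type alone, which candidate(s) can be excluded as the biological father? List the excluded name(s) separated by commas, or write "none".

Marcus

A candidate is excluded only if no genotype consistent with his phenotype could produce a type O child with a type A mother.
Marcus (type AB): no genotype consistent with that phenotype can produce a type-O child with a type-A mother.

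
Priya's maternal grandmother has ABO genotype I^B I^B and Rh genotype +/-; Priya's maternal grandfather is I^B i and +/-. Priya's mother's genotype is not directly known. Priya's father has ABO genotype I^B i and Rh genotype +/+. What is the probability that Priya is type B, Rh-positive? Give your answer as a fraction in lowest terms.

7/8

Priya's mother's ABO genotype from I^B I^B × I^B i: 1/2 I^B I^B, 1/2 I^B i.
Crossing each possibility with the father I^B i and summing P(type B): 1/2·1 + 1/2·3/4 = 7/8.
Similarly for Rh via the mother's Rh distribution: P(Rh+) = 1.
Independent loci: 7/8 × 1 = 7/8.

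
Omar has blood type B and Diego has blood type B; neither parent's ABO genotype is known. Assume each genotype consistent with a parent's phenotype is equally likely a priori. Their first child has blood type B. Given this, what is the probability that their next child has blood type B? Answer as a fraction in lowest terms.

19/20

Possible genotypes: Omar ∈ {BB, BO}; Diego ∈ {BB, BO}.
Weight each parental genotype pair by prior × P(type-B child):
  BB × BB: posterior weight 4/15; P(next child type B) = 1.
  BB × BO: posterior weight 4/15; P(next child type B) = 1.
  BO × BB: posterior weight 4/15; P(next child type B) = 1.
  BO × BO: posterior weight 1/5; P(next child type B) = 3/4.
Weighted sum = 19/20.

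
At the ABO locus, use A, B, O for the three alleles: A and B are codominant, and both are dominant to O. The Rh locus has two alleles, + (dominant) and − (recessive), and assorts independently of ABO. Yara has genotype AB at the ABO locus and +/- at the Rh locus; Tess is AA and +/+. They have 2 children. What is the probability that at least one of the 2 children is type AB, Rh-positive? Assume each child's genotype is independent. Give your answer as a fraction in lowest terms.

3/4

ABO cross AB × AA → 1/2 A, 1/2 AB.
Rh cross +/- × +/+ → 1 Rh+; so P(type AB, Rh-positive) = 1/2 × 1 = 1/2 per child.
P(none) = (1/2)^2 = 1/4; P(at least one) = 1 − 1/4 = 3/4.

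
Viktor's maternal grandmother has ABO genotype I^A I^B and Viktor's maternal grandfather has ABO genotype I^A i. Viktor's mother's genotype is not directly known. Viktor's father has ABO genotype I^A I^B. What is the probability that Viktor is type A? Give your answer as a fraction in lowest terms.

3/8

Viktor's mother's ABO genotype from I^A I^B × I^A i: 1/4 I^A I^A, 1/4 I^A I^B, 1/4 I^A i, 1/4 I^B i.
Crossing each possibility with the father I^A I^B and summing P(type A): 1/4·1/2 + 1/4·1/4 + 1/4·1/2 + 1/4·1/4 = 3/8.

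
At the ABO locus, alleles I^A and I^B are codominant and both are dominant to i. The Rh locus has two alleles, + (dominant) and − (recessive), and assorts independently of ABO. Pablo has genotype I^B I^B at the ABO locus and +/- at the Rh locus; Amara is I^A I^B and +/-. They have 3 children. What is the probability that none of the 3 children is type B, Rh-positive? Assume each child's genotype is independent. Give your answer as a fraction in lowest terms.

ABO cross I^B I^B × I^A I^B → 1/2 B, 1/2 AB.
Rh cross +/- × +/- → 3/4 Rh+, 1/4 Rh-; so P(type B, Rh-positive) = 1/2 × 3/4 = 3/8 per child.
P(not type B, Rh-positive) = 5/8 for one child; (5/8)^3 = 125/512.

125/512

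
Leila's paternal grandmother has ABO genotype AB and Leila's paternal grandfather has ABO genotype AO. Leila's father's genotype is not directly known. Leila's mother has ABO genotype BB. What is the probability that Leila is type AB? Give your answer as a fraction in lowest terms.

1/2

Leila's father's ABO genotype from AB × AO: 1/4 AA, 1/4 AB, 1/4 AO, 1/4 BO.
Crossing each possibility with the mother BB and summing P(type AB): 1/4·1 + 1/4·1/2 + 1/4·1/2 + 1/4·0 = 1/2.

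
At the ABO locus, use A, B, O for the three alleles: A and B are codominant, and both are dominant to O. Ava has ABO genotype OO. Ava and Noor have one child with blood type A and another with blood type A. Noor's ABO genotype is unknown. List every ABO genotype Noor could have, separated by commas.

For each candidate genotype of Noor, check whether crossing it with OO can produce every observed child phenotype.
  AA → possible child types {A} ✓
  AB → possible child types {A, B} ✓
  AO → possible child types {O, A} ✓
  BB → possible child types {B} ✗
  BO → possible child types {O, B} ✗
  OO → possible child types {O} ✗

AA, AB, AO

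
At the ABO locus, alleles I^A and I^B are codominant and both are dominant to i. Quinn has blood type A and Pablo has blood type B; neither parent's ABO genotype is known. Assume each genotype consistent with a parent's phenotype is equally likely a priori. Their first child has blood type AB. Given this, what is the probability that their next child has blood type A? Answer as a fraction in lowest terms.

5/36

Possible genotypes: Quinn ∈ {I^A I^A, I^A i}; Pablo ∈ {I^B I^B, I^B i}.
Weight each parental genotype pair by prior × P(type-AB child):
  I^A I^A × I^B I^B: posterior weight 4/9; P(next child type A) = 0.
  I^A I^A × I^B i: posterior weight 2/9; P(next child type A) = 1/2.
  I^A i × I^B I^B: posterior weight 2/9; P(next child type A) = 0.
  I^A i × I^B i: posterior weight 1/9; P(next child type A) = 1/4.
Weighted sum = 5/36.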